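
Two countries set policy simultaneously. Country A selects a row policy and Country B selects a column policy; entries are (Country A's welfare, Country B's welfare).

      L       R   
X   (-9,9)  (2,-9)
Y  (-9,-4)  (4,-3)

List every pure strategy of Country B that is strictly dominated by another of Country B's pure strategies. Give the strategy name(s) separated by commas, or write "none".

none

L: no other strategy beats it everywhere (R at X (9>-9)).
R: no other strategy beats it everywhere (L at Y (-3>-4)).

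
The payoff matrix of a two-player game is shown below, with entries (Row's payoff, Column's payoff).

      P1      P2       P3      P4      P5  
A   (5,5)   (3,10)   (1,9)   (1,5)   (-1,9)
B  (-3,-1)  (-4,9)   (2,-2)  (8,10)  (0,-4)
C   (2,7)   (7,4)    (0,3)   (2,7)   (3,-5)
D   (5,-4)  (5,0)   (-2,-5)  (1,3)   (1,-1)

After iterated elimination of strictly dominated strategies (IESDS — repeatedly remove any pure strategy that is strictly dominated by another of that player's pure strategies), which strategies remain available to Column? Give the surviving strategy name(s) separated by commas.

Column P3 is eliminated: P2 beats it against every remaining row (A: 10>9, B: 9>-2, C: 4>3, D: 0>-5).
For Column, P2 strictly dominates P5 on the remaining rows (A: 10>9, B: 9>-4, C: 4>-5, D: 0>-1); eliminate P5.
Among the remaining strategies, none is strictly dominated by another pure strategy of the same player, so the elimination stops.
Surviving strategies — Row: {A, B, C, D}; Column: {P1, P2, P4}.

P1, P2, P4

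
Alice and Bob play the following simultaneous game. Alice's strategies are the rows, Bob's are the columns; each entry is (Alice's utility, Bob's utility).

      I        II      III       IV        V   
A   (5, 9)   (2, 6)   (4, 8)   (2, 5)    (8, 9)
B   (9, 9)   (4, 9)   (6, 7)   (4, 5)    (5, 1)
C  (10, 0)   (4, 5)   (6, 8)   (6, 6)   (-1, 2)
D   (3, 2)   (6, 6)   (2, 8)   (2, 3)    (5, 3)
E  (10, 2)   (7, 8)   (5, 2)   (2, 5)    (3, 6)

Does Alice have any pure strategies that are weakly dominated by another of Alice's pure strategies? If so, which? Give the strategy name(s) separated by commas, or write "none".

A is not dominated — it holds its own against B at V (8>5); C at V (8>-1); D at I (5>3); E at V (8>3).
B: no other strategy beats it everywhere (A at I (9>5); C at V (5>-1); D at I (9>3); E at III (6>5)).
C: no other strategy beats it everywhere (A at I (10>5); B at I (10>9); D at I (10>3); E at III (6>5)).
D: no other strategy beats it everywhere (A at II (6>2); B at II (6>4); C at II (6>4); E at V (5>3)).
E: no other strategy beats it everywhere (A at I (10>5); B at I (10>9); C at II (7>4); D at I (10>3)).

none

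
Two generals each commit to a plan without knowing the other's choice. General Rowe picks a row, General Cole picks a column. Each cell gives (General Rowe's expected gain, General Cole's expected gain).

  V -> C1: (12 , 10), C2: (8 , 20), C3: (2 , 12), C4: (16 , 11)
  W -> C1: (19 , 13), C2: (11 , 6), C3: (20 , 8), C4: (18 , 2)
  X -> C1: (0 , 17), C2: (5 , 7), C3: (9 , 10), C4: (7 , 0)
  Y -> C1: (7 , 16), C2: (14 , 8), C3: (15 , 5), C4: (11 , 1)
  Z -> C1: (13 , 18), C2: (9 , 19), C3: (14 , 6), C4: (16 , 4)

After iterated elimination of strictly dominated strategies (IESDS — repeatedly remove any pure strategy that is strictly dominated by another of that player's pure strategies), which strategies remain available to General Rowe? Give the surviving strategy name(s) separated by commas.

General Rowe's strategy V is strictly dominated by W (C1: 19>12, C2: 11>8, C3: 20>2, C4: 18>16) and is removed.
General Rowe's strategy X is strictly dominated by W (C1: 19>0, C2: 11>5, C3: 20>9, C4: 18>7) and is removed.
Row Z is eliminated: W beats it against every remaining column (C1: 19>13, C2: 11>9, C3: 20>14, C4: 18>16).
General Cole's strategy C2 is strictly dominated by C1 (W: 13>6, Y: 16>8) and is removed.
General Rowe's strategy Y is strictly dominated by W (C1: 19>7, C3: 20>15, C4: 18>11) and is removed.
For General Cole, C1 strictly dominates C3 on the remaining rows (W: 13>8); eliminate C3.
For General Cole, C1 strictly dominates C4 on the remaining rows (W: 13>2); eliminate C4.
Among the remaining strategies, none is strictly dominated by another pure strategy of the same player, so the elimination stops.
Surviving strategies — General Rowe: {W}; General Cole: {C1}.

W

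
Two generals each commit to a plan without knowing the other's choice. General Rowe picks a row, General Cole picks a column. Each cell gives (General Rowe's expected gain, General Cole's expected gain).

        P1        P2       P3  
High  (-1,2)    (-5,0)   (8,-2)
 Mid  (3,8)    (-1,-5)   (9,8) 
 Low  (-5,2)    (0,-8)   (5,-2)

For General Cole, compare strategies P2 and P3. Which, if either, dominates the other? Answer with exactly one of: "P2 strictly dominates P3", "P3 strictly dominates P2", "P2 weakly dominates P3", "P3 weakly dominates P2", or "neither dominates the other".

Compare P2 to P3 across every action of General Rowe: High: 0>-2, Mid: -5<8, Low: -8<-2.
P2 does better at High but worse at Mid, Low; neither strategy dominates the other.

neither dominates the other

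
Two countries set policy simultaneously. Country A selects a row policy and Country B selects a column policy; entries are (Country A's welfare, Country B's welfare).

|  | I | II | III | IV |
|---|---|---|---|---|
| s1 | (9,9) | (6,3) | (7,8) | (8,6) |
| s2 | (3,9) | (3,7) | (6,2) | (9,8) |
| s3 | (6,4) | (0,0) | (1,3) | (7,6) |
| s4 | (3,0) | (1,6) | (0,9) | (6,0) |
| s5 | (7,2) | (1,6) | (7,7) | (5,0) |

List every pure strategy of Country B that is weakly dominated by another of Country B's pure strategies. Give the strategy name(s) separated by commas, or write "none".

I is not dominated — it holds its own against II at s1 (9>3); III at s1 (9>8); IV at s1 (9>6).
II: no other strategy beats it everywhere (I at s4 (6>0); III at s2 (7>2); IV at s4 (6>0)).
III: no other strategy beats it everywhere (I at s4 (9>0); II at s1 (8>3); IV at s1 (8>6)).
IV is not dominated — it holds its own against I at s3 (6>4); II at s1 (6>3); III at s2 (8>2).

none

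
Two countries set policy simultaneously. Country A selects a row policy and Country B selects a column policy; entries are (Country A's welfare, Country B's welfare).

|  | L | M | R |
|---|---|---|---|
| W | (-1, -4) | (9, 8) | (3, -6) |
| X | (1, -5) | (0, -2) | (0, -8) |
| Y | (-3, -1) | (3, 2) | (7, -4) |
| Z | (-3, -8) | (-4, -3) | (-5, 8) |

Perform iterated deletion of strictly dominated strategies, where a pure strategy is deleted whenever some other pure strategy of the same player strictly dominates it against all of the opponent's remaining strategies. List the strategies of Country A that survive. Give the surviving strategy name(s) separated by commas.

W

Row Z is eliminated: W beats it against every remaining column (L: -1>-3, M: 9>-4, R: 3>-5).
Country B's strategy L is strictly dominated by M (W: 8>-4, X: -2>-5, Y: 2>-1) and is removed.
Row X is eliminated: W beats it against every remaining column (M: 9>0, R: 3>0).
Country B's strategy R is strictly dominated by M (W: 8>-6, Y: 2>-4) and is removed.
Country A's strategy Y is strictly dominated by W (M: 9>3) and is removed.
Among the remaining strategies, none is strictly dominated by another pure strategy of the same player, so the elimination stops.
Surviving strategies — Country A: {W}; Country B: {M}.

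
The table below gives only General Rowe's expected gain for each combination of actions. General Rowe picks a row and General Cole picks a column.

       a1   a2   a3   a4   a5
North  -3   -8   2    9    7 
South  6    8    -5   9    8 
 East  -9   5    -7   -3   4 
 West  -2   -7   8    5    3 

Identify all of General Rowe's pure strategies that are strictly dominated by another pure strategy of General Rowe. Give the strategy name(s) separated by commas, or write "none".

North: no other strategy beats it everywhere (South at a3 (2>-5); East at a1 (-3>-9); West at a4 (9>5)).
South is not dominated — it holds its own against North at a1 (6>-3); East at a1 (6>-9); West at a1 (6>-2).
South strictly dominates East — a1: 6>-9, a2: 8>5, a3: -5>-7, a4: 9>-3, a5: 8>4.
West is not dominated — it holds its own against North at a1 (-2>-3); South at a3 (8>-5); East at a1 (-2>-9).

East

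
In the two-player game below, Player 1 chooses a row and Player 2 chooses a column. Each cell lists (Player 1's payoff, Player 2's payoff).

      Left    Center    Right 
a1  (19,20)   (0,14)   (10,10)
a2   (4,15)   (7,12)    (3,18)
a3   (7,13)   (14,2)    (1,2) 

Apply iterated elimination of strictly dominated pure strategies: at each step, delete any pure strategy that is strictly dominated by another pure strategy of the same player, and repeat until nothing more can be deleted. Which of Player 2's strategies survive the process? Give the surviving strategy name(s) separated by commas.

Player 2's strategy Center is strictly dominated by Left (a1: 20>14, a2: 15>12, a3: 13>2) and is removed.
Player 1's strategy a2 is strictly dominated by a1 (Left: 19>4, Right: 10>3) and is removed.
For Player 1, a1 strictly dominates a3 on the remaining columns (Left: 19>7, Right: 10>1); eliminate a3.
For Player 2, Left strictly dominates Right on the remaining rows (a1: 20>10); eliminate Right.
Among the remaining strategies, none is strictly dominated by another pure strategy of the same player, so the elimination stops.
Surviving strategies — Player 1: {a1}; Player 2: {Left}.

Left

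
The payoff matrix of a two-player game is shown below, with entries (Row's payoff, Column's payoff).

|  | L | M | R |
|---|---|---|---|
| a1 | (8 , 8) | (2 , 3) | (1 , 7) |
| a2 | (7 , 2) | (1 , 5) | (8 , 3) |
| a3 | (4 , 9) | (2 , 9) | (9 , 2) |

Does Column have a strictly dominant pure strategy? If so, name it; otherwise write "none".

L fails to dominate M at a2 (2<5).
M fails to dominate L at a1 (3<8).
R fails to dominate L at a1 (7<8).
No single strategy dominates all the others.

none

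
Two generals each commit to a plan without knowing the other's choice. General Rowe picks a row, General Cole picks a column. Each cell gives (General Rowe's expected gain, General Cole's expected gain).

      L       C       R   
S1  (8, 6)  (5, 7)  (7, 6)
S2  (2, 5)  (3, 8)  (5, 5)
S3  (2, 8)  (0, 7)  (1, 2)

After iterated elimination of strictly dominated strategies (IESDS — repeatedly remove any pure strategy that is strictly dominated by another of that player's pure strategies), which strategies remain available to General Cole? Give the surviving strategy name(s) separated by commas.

Row S2 is eliminated: S1 beats it against every remaining column (L: 8>2, C: 5>3, R: 7>5).
Row S3 is eliminated: S1 beats it against every remaining column (L: 8>2, C: 5>0, R: 7>1).
General Cole's strategy L is strictly dominated by C (S1: 7>6) and is removed.
For General Cole, C strictly dominates R on the remaining rows (S1: 7>6); eliminate R.
Among the remaining strategies, none is strictly dominated by another pure strategy of the same player, so the elimination stops.
Surviving strategies — General Rowe: {S1}; General Cole: {C}.

C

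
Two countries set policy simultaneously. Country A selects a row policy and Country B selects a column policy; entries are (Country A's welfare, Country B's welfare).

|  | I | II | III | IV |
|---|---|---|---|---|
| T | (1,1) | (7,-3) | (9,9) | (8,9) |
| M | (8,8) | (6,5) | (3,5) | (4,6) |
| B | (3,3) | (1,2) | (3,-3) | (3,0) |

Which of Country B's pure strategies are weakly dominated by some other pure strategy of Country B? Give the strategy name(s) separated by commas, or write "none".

II, III

I: no other strategy beats it everywhere (II at T (1>-3); III at M (8>5); IV at M (8>6)).
II: dominated, since I does at least as well everywhere (T: 1>-3, M: 8>5, B: 3>2).
III is weakly dominated by IV (T: 9=9, M: 6>5, B: 0>-3).
IV is not dominated — it holds its own against I at T (9>1); II at T (9>-3); III at M (6>5).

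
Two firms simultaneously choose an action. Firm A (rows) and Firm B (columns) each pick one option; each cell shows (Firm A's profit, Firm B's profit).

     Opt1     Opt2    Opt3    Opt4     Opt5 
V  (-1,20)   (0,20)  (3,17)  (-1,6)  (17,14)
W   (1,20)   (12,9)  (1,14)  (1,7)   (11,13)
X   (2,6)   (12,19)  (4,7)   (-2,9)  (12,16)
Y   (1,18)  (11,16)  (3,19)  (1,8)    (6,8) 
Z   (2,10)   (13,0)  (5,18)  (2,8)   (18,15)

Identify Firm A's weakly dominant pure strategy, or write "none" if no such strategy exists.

Z vs V: Opt1: 2>-1, Opt2: 13>0, Opt3: 5>3, Opt4: 2>-1, Opt5: 18>17.
Z vs W: Opt1: 2>1, Opt2: 13>12, Opt3: 5>1, Opt4: 2>1, Opt5: 18>11.
Z vs X: Opt1: 2=2, Opt2: 13>12, Opt3: 5>4, Opt4: 2>-2, Opt5: 18>12.
Z vs Y: Opt1: 2>1, Opt2: 13>11, Opt3: 5>3, Opt4: 2>1, Opt5: 18>6.
Z is at least as good as every other strategy against every opponent action, so it is weakly dominant.

Z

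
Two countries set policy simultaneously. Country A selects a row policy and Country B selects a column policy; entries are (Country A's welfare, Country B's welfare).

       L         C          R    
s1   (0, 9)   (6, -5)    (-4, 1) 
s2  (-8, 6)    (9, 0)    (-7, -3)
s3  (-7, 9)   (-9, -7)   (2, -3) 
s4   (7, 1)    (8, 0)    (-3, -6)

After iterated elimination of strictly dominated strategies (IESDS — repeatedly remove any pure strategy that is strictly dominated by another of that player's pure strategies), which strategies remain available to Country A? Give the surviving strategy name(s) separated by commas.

s4

Country A's strategy s1 is strictly dominated by s4 (L: 7>0, C: 8>6, R: -3>-4) and is removed.
For Country B, L strictly dominates C on the remaining rows (s2: 6>0, s3: 9>-7, s4: 1>0); eliminate C.
Row s2 is eliminated: s3 beats it against every remaining column (L: -7>-8, R: 2>-7).
Country B's strategy R is strictly dominated by L (s3: 9>-3, s4: 1>-6) and is removed.
For Country A, s4 strictly dominates s3 on the remaining columns (L: 7>-7); eliminate s3.
Among the remaining strategies, none is strictly dominated by another pure strategy of the same player, so the elimination stops.
Surviving strategies — Country A: {s4}; Country B: {L}.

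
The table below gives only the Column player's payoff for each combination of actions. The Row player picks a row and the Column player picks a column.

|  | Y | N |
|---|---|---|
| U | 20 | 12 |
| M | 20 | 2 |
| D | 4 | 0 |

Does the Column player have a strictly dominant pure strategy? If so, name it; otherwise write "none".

Y

Y vs N: U: 20>12, M: 20>2, D: 4>0.
Y strictly beats every other strategy against every opponent action, so it is strictly dominant.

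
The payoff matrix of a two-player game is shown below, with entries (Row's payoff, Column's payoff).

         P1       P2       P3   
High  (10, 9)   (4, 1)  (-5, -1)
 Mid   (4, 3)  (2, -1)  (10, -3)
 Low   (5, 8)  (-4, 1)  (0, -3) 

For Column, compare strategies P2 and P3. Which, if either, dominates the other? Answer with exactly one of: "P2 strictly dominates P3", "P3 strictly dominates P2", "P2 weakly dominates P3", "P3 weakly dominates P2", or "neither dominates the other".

Compare P2 to P3 across each choice by Row: High: 1>-1, Mid: -1>-3, Low: 1>-3.
Every comparison favours P2, so P2 strictly dominates P3.

P2 strictly dominates P3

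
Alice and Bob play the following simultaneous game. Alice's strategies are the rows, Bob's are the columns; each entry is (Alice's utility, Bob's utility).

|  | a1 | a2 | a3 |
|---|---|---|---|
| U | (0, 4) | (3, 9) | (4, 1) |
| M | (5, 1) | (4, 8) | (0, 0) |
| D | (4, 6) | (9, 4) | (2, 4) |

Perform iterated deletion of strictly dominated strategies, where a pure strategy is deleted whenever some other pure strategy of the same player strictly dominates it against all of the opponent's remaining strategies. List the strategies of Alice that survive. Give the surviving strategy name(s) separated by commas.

M, D

Bob's strategy a3 is strictly dominated by a1 (U: 4>1, M: 1>0, D: 6>4) and is removed.
Alice's strategy U is strictly dominated by M (a1: 5>0, a2: 4>3) and is removed.
Among the remaining strategies, none is strictly dominated by another pure strategy of the same player, so the elimination stops.
Surviving strategies — Alice: {M, D}; Bob: {a1, a2}.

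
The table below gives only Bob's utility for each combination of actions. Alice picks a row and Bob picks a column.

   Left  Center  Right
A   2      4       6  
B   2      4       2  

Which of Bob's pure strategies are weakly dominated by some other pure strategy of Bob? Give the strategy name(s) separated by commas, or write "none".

Left

Center weakly dominates Left — A: 4>2, B: 4>2.
Center: no other strategy beats it everywhere (Left at A (4>2); Right at B (4>2)).
Nothing dominates Right: Left at A (6>2); Center at A (6>4).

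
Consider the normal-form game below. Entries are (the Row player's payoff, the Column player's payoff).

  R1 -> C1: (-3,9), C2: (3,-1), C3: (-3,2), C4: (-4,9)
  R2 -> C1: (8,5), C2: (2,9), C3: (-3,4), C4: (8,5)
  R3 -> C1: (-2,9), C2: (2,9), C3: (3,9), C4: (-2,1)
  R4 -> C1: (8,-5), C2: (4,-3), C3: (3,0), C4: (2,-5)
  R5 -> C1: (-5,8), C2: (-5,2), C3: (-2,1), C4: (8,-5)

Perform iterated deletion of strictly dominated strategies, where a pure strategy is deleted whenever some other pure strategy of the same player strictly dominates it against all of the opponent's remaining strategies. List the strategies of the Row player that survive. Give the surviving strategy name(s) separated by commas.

Row R1 is eliminated: R4 beats it against every remaining column (C1: 8>-3, C2: 4>3, C3: 3>-3, C4: 2>-4).
The Column player's strategy C4 is strictly dominated by C2 (R2: 9>5, R3: 9>1, R4: -3>-5, R5: 2>-5) and is removed.
For the Row player, R3 strictly dominates R5 on the remaining columns (C1: -2>-5, C2: 2>-5, C3: 3>-2); eliminate R5.
Among the remaining strategies, none is strictly dominated by another pure strategy of the same player, so the elimination stops.
Surviving strategies — the Row player: {R2, R3, R4}; the Column player: {C1, C2, C3}.

R2, R3, R4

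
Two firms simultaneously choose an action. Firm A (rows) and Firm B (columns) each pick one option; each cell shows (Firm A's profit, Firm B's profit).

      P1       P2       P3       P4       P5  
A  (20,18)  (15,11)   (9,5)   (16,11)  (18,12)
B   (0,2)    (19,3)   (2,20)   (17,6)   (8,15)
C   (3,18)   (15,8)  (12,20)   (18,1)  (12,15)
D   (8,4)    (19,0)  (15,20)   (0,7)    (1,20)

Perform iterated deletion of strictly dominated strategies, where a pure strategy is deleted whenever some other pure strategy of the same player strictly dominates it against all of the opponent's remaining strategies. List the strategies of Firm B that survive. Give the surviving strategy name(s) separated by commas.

For Firm B, P5 strictly dominates P2 on the remaining rows (A: 12>11, B: 15>3, C: 15>8, D: 20>0); eliminate P2.
For Firm A, C strictly dominates B on the remaining columns (P1: 3>0, P3: 12>2, P4: 18>17, P5: 12>8); eliminate B.
For Firm B, P5 strictly dominates P4 on the remaining rows (A: 12>11, C: 15>1, D: 20>7); eliminate P4.
Among the remaining strategies, none is strictly dominated by another pure strategy of the same player, so the elimination stops.
Surviving strategies — Firm A: {A, C, D}; Firm B: {P1, P3, P5}.

P1, P3, P5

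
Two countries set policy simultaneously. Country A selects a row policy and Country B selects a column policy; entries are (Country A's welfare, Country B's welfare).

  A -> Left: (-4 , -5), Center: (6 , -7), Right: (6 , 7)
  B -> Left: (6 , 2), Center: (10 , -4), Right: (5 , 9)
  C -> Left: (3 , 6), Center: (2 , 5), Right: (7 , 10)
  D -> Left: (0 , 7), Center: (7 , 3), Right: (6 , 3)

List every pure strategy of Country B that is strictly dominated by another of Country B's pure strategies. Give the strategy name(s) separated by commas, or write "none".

Center

Left: no other strategy beats it everywhere (Center at A (-5>-7); Right at D (7>3)).
Center is strictly dominated by Left (A: -5>-7, B: 2>-4, C: 6>5, D: 7>3).
Right is not dominated — it holds its own against Left at A (7>-5); Center at A (7>-7).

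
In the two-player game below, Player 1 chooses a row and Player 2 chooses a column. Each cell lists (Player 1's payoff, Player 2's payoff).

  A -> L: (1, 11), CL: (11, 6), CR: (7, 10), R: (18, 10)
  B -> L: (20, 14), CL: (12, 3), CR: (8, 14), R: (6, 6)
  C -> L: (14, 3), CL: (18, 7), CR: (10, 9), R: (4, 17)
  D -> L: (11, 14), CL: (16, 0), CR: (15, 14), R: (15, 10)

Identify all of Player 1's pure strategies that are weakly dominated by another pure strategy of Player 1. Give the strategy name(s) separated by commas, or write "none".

none

A: no other strategy beats it everywhere (B at R (18>6); C at R (18>4); D at R (18>15)).
B is not dominated — it holds its own against A at L (20>1); C at L (20>14); D at L (20>11).
Nothing dominates C: A at L (14>1); B at CL (18>12); D at L (14>11).
Nothing dominates D: A at L (11>1); B at CL (16>12); C at CR (15>10).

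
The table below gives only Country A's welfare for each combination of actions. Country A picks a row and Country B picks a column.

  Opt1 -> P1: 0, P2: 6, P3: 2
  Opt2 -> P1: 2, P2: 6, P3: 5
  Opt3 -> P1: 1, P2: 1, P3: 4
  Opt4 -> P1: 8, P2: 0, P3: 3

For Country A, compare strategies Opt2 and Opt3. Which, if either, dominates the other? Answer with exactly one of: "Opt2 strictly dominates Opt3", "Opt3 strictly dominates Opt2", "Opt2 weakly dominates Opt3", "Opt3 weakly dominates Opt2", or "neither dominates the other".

Compare Opt2 to Opt3 across every action of Country B: P1: 2>1, P2: 6>1, P3: 5>4.
Opt2 gives a strictly higher payoff against every action of Country B, so Opt2 strictly dominates Opt3.

Opt2 strictly dominates Opt3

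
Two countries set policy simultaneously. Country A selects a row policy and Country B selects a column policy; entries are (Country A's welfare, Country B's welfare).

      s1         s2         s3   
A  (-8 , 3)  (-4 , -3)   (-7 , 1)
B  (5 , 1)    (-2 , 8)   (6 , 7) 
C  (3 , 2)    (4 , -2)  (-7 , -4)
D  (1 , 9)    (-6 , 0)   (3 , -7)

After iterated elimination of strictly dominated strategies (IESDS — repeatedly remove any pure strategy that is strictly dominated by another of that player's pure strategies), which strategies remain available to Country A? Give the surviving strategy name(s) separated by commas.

For Country A, B strictly dominates A on the remaining columns (s1: 5>-8, s2: -2>-4, s3: 6>-7); eliminate A.
Country A's strategy D is strictly dominated by B (s1: 5>1, s2: -2>-6, s3: 6>3) and is removed.
Country B's strategy s3 is strictly dominated by s2 (B: 8>7, C: -2>-4) and is removed.
Among the remaining strategies, none is strictly dominated by another pure strategy of the same player, so the elimination stops.
Surviving strategies — Country A: {B, C}; Country B: {s1, s2}.

B, C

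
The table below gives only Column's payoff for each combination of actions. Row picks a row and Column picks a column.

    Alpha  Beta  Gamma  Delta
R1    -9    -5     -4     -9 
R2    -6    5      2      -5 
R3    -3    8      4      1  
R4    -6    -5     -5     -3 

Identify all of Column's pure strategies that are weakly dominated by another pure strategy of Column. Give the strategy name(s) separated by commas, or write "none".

Alpha

Alpha is weakly dominated by Beta (R1: -5>-9, R2: 5>-6, R3: 8>-3, R4: -5>-6).
Beta: no other strategy beats it everywhere (Alpha at R1 (-5>-9); Gamma at R2 (5>2); Delta at R1 (-5>-9)).
Gamma is not dominated — it holds its own against Alpha at R1 (-4>-9); Beta at R1 (-4>-5); Delta at R1 (-4>-9).
Delta is not dominated — it holds its own against Alpha at R2 (-5>-6); Beta at R4 (-3>-5); Gamma at R4 (-3>-5).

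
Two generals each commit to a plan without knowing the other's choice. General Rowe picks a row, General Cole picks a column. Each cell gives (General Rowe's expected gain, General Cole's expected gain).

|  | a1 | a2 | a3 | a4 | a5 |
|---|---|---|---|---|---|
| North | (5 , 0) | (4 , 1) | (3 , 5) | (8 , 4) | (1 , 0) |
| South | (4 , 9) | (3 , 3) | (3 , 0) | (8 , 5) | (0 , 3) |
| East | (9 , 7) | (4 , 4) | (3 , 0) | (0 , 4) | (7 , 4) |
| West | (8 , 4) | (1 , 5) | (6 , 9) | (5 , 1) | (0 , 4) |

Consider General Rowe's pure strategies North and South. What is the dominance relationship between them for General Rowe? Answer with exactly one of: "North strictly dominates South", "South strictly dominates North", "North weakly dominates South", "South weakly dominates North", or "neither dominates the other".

North weakly dominates South

North's payoffs vs South's, by General Cole's action — a1: 5>4, a2: 4>3, a3: 3=3, a4: 8=8, a5: 1>0.
North is at least as good everywhere and strictly better somewhere (tied only at a3, a4), so North weakly but not strictly dominates South.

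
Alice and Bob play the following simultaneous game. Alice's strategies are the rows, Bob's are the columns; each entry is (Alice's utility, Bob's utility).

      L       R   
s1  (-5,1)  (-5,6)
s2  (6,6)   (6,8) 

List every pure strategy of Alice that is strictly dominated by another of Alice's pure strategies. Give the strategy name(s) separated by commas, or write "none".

s1

s1: dominated, since s2 does at least as well everywhere (L: 6>-5, R: 6>-5).
Nothing dominates s2: s1 at L (6>-5).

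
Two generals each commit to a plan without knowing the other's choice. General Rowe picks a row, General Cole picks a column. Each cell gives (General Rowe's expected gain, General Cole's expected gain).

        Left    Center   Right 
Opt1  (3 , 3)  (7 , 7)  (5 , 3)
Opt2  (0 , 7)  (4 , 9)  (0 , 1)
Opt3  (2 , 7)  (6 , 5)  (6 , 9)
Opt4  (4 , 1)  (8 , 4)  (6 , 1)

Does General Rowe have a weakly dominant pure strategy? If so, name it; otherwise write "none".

Opt4

Opt4 vs Opt1: Left: 4>3, Center: 8>7, Right: 6>5.
Opt4 vs Opt2: Left: 4>0, Center: 8>4, Right: 6>0.
Opt4 vs Opt3: Left: 4>2, Center: 8>6, Right: 6=6.
Opt4 is at least as good as every other strategy against every opponent action, so it is weakly dominant.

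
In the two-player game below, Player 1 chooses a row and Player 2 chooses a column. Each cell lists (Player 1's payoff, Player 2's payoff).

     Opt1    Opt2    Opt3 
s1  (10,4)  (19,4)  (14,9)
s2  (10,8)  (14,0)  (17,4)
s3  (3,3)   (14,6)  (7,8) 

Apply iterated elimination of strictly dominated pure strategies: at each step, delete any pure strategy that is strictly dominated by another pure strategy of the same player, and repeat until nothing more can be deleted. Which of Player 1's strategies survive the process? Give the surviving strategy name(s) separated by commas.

For Player 1, s1 strictly dominates s3 on the remaining columns (Opt1: 10>3, Opt2: 19>14, Opt3: 14>7); eliminate s3.
For Player 2, Opt3 strictly dominates Opt2 on the remaining rows (s1: 9>4, s2: 4>0); eliminate Opt2.
Among the remaining strategies, none is strictly dominated by another pure strategy of the same player, so the elimination stops.
Surviving strategies — Player 1: {s1, s2}; Player 2: {Opt1, Opt3}.

s1, s2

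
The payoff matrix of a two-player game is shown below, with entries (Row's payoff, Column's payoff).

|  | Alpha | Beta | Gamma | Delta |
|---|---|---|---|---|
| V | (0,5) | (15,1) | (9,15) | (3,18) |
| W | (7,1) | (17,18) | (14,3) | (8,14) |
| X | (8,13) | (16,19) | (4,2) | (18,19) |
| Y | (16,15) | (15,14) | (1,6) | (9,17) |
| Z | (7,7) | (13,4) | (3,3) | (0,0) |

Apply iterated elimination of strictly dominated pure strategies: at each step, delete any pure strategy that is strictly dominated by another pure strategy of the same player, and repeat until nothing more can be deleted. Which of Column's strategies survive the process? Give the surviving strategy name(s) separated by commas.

Row's strategy V is strictly dominated by W (Alpha: 7>0, Beta: 17>15, Gamma: 14>9, Delta: 8>3) and is removed.
Row Z is eliminated: X beats it against every remaining column (Alpha: 8>7, Beta: 16>13, Gamma: 4>3, Delta: 18>0).
Column's strategy Alpha is strictly dominated by Delta (W: 14>1, X: 19>13, Y: 17>15) and is removed.
Row's strategy Y is strictly dominated by X (Beta: 16>15, Gamma: 4>1, Delta: 18>9) and is removed.
Column Gamma is eliminated: Beta beats it against every remaining row (W: 18>3, X: 19>2).
Among the remaining strategies, none is strictly dominated by another pure strategy of the same player, so the elimination stops.
Surviving strategies — Row: {W, X}; Column: {Beta, Delta}.

Beta, Delta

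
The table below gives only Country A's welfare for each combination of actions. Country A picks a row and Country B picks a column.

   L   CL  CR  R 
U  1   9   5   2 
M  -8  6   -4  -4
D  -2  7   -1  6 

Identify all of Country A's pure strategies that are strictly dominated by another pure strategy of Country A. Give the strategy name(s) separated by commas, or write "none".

M

U is not dominated — it holds its own against M at L (1>-8); D at L (1>-2).
U strictly dominates M — L: 1>-8, CL: 9>6, CR: 5>-4, R: 2>-4.
D: no other strategy beats it everywhere (U at R (6>2); M at L (-2>-8)).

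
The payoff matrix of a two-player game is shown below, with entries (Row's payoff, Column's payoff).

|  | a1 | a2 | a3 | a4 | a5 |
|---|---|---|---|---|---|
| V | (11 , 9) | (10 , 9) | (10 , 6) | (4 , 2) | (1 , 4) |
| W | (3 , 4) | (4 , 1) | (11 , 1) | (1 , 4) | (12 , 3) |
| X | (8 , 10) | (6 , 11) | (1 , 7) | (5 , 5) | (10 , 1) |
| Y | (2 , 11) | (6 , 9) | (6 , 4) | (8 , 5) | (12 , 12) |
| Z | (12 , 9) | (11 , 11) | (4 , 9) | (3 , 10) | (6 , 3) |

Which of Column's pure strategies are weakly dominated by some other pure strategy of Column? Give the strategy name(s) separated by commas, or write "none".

a3

Nothing dominates a1: a2 at W (4>1); a3 at V (9>6); a4 at V (9>2); a5 at V (9>4).
a2: no other strategy beats it everywhere (a1 at X (11>10); a3 at V (9>6); a4 at V (9>2); a5 at V (9>4)).
a3: dominated, since a1 does at least as well everywhere (V: 9>6, W: 4>1, X: 10>7, Y: 11>4, Z: 9=9).
Nothing dominates a4: a1 at Z (10>9); a2 at W (4>1); a3 at W (4>1); a5 at W (4>3).
a5: no other strategy beats it everywhere (a1 at Y (12>11); a2 at W (3>1); a3 at W (3>1); a4 at V (4>2)).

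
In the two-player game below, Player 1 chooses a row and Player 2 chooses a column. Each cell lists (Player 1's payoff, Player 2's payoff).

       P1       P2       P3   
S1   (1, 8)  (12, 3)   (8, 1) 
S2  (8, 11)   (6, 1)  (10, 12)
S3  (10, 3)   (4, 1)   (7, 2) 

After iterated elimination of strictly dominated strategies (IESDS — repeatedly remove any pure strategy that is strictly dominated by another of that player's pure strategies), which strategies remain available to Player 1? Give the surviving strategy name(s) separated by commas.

Player 2's strategy P2 is strictly dominated by P1 (S1: 8>3, S2: 11>1, S3: 3>1) and is removed.
Player 1's strategy S1 is strictly dominated by S2 (P1: 8>1, P3: 10>8) and is removed.
Among the remaining strategies, none is strictly dominated by another pure strategy of the same player, so the elimination stops.
Surviving strategies — Player 1: {S2, S3}; Player 2: {P1, P3}.

S2, S3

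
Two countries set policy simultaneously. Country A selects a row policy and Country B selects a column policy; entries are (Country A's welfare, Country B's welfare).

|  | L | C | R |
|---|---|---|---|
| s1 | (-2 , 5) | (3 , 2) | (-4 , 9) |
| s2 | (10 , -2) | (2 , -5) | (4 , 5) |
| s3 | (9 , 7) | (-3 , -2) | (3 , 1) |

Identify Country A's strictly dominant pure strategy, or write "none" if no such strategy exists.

none

s1 fails to dominate s2 at L (-2<10).
s2 fails to dominate s1 at C (2<3).
s3 fails to dominate s1 at C (-3<3).
No single strategy dominates all the others.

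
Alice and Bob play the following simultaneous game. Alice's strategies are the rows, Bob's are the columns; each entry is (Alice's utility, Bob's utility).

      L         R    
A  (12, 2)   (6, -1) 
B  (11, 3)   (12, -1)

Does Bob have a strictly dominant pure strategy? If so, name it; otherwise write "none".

L

L vs R: A: 2>-1, B: 3>-1.
L strictly beats every other strategy against every opponent action, so it is strictly dominant.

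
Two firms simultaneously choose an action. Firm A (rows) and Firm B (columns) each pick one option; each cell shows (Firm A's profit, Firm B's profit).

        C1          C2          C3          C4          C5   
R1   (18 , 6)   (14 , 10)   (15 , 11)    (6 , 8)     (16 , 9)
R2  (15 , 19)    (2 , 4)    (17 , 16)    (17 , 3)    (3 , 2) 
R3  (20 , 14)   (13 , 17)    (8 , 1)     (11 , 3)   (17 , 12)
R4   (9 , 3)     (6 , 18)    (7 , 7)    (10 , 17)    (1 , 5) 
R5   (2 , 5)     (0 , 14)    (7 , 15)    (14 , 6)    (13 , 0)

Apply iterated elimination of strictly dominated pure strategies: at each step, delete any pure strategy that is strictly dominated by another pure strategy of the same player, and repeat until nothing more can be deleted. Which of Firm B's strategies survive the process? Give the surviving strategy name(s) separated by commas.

C1, C2, C3

For Firm A, R3 strictly dominates R4 on the remaining columns (C1: 20>9, C2: 13>6, C3: 8>7, C4: 11>10, C5: 17>1); eliminate R4.
Firm B's strategy C4 is strictly dominated by C2 (R1: 10>8, R2: 4>3, R3: 17>3, R5: 14>6) and is removed.
Firm A's strategy R5 is strictly dominated by R1 (C1: 18>2, C2: 14>0, C3: 15>7, C5: 16>13) and is removed.
Firm B's strategy C5 is strictly dominated by C2 (R1: 10>9, R2: 4>2, R3: 17>12) and is removed.
Among the remaining strategies, none is strictly dominated by another pure strategy of the same player, so the elimination stops.
Surviving strategies — Firm A: {R1, R2, R3}; Firm B: {C1, C2, C3}.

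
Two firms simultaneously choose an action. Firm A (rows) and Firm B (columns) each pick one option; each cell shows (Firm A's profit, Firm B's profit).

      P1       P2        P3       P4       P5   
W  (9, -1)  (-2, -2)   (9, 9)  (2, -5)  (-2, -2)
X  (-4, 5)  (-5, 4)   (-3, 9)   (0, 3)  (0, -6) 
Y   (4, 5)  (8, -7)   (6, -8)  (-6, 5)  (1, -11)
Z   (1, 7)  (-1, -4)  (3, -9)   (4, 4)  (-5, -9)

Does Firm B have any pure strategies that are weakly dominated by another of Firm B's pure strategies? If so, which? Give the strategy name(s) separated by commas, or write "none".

P1: no other strategy beats it everywhere (P2 at W (-1>-2); P3 at Y (5>-8); P4 at W (-1>-5); P5 at W (-1>-2)).
P2 is weakly dominated by P1 (W: -1>-2, X: 5>4, Y: 5>-7, Z: 7>-4).
Nothing dominates P3: P1 at W (9>-1); P2 at W (9>-2); P4 at W (9>-5); P5 at W (9>-2).
P1 weakly dominates P4 — W: -1>-5, X: 5>3, Y: 5=5, Z: 7>4.
P1 weakly dominates P5 — W: -1>-2, X: 5>-6, Y: 5>-11, Z: 7>-9.

P2, P4, P5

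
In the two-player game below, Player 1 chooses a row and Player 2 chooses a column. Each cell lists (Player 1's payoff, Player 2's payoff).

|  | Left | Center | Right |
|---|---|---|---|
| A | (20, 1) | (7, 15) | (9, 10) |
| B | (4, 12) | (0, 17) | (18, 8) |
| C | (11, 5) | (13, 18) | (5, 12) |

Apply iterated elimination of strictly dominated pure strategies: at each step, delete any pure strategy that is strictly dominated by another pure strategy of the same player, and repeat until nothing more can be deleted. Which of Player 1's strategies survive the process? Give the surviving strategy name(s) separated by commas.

C

For Player 2, Center strictly dominates Left on the remaining rows (A: 15>1, B: 17>12, C: 18>5); eliminate Left.
For Player 2, Center strictly dominates Right on the remaining rows (A: 15>10, B: 17>8, C: 18>12); eliminate Right.
Player 1's strategy A is strictly dominated by C (Center: 13>7) and is removed.
For Player 1, C strictly dominates B on the remaining columns (Center: 13>0); eliminate B.
Among the remaining strategies, none is strictly dominated by another pure strategy of the same player, so the elimination stops.
Surviving strategies — Player 1: {C}; Player 2: {Center}.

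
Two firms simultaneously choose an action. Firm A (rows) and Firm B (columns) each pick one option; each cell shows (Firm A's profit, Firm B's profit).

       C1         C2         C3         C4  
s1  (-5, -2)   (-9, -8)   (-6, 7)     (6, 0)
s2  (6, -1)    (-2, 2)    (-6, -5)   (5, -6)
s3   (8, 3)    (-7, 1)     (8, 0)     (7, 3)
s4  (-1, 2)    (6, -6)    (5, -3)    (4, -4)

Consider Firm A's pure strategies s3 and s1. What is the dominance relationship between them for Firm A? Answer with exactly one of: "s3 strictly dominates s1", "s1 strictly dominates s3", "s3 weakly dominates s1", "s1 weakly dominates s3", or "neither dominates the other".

Compare s3 to s1 across each choice by Firm B: C1: 8>-5, C2: -7>-9, C3: 8>-6, C4: 7>6.
Every comparison favours s3, so s3 strictly dominates s1.

s3 strictly dominates s1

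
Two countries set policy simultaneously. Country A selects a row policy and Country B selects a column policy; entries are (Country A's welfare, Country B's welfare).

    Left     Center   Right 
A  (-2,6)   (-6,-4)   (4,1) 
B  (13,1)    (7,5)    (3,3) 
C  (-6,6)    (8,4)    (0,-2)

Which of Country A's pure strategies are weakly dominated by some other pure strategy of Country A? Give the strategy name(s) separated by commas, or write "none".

none

A: no other strategy beats it everywhere (B at Right (4>3); C at Left (-2>-6)).
B is not dominated — it holds its own against A at Left (13>-2); C at Left (13>-6).
C: no other strategy beats it everywhere (A at Center (8>-6); B at Center (8>7)).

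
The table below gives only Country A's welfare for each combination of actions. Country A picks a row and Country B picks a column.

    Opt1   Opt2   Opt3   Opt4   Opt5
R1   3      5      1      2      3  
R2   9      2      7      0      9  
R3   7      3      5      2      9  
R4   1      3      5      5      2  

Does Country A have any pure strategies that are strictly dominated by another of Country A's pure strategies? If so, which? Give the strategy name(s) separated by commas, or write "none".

R1: no other strategy beats it everywhere (R2 at Opt2 (5>2); R3 at Opt2 (5>3); R4 at Opt1 (3>1)).
R2 is not dominated — it holds its own against R1 at Opt1 (9>3); R3 at Opt1 (9>7); R4 at Opt1 (9>1).
Nothing dominates R3: R1 at Opt1 (7>3); R2 at Opt2 (3>2); R4 at Opt1 (7>1).
Nothing dominates R4: R1 at Opt3 (5>1); R2 at Opt2 (3>2); R3 at Opt2 (3=3).

none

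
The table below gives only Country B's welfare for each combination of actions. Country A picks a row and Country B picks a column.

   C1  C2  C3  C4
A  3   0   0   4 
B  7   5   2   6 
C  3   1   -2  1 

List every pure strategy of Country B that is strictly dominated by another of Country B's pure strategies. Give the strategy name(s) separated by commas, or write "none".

C2, C3

Nothing dominates C1: C2 at A (3>0); C3 at A (3>0); C4 at B (7>6).
C2 is strictly dominated by C1 (A: 3>0, B: 7>5, C: 3>1).
C1 strictly dominates C3 — A: 3>0, B: 7>2, C: 3>-2.
C4 is not dominated — it holds its own against C1 at A (4>3); C2 at A (4>0); C3 at A (4>0).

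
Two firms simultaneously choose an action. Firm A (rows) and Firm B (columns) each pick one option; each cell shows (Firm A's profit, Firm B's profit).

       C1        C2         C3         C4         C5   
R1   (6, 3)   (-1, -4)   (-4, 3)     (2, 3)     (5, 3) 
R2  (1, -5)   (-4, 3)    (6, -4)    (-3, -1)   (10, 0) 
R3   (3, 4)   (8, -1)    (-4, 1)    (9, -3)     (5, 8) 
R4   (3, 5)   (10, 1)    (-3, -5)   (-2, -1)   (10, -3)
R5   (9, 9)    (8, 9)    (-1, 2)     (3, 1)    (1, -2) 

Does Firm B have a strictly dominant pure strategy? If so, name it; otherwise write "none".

C1 fails to dominate C2 at R2 (-5<3).
C2 fails to dominate C1 at R1 (-4<3).
C3 fails to dominate C1 at R1 (3=3).
C4 fails to dominate C1 at R1 (3=3).
C5 fails to dominate C1 at R1 (3=3).
No single strategy dominates all the others.

none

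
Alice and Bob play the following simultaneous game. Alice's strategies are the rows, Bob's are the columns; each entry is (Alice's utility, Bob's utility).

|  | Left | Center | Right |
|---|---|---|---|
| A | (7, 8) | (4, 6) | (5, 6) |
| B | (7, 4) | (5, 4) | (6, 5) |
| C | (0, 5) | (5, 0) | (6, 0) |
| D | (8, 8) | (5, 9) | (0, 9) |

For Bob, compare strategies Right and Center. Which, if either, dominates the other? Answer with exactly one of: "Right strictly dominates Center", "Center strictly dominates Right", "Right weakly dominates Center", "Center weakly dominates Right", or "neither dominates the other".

Compare Right to Center across each choice by Alice: A: 6=6, B: 5>4, C: 0=0, D: 9=9.
Right is at least as good everywhere and strictly better somewhere (tied only at A, C, D), so Right weakly but not strictly dominates Center.

Right weakly dominates Center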